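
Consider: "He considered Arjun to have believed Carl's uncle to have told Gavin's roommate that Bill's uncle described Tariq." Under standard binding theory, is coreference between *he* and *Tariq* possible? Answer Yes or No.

No

*Tariq* is an R-expression; Principle C requires it to be free (not bound by any c-commanding expression).
— he: subject of the matrix clause; the pronoun c-commands the R-expression — coreference blocked (Principle C).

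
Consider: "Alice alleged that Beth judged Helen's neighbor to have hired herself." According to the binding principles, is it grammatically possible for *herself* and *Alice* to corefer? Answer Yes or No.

*herself* is a reflexive; Principle A requires it to be bound within its binding domain — the clause headed by 'hired'.
— Alice: subject of the matrix clause; c-commands the reflexive but lies outside its binding domain — cannot bind it (Principle A).

No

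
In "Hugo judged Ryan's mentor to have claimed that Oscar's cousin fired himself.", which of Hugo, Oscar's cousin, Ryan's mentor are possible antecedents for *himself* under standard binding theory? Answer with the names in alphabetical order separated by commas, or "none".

Oscar's cousin

*himself* is a reflexive; Principle A requires it to be bound within its binding domain — the clause headed by 'fired'.
— Hugo: subject of the matrix clause; c-commands the reflexive but lies outside its binding domain — cannot bind it (Principle A).
— Oscar's cousin: subject of the clause headed by 'fired'; c-commands the reflexive within its binding domain — allowed (Principle A).
— Ryan's mentor: subject of the clause headed by 'claimed'; c-commands the reflexive but lies outside its binding domain — cannot bind it (Principle A).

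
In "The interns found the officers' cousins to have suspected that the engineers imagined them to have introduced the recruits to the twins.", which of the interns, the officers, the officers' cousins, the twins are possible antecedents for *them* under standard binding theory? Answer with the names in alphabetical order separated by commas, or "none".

*them* is a pronoun; Principle B requires it to be free in its binding domain — the clause headed by 'imagined'.
— the interns: subject of the matrix clause; c-commands the pronoun but lies outside its binding domain — allowed.
— the officers: possessor inside the subject DP of the clause headed by 'suspected'; does not c-command the pronoun — Principle B does not apply; allowed.
— the officers' cousins: subject of the clause headed by 'suspected'; c-commands the pronoun but lies outside its binding domain — allowed.
— the twins: second object of the clause headed by 'introduced'; is c-commanded by the pronoun; coreference would bind this R-expression — blocked (Principle C).

the interns, the officers, the officers' cousins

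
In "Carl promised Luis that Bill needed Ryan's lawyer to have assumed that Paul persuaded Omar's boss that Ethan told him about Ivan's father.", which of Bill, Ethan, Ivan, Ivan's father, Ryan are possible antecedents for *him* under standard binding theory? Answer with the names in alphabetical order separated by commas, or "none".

Bill, Ryan

*him* is a pronoun; Principle B requires it to be free in its binding domain — the clause headed by 'told'.
— Bill: subject of the clause headed by 'needed'; c-commands the pronoun but lies outside its binding domain — allowed.
— Ethan: subject of the clause headed by 'told'; c-commands the pronoun within its binding domain — blocked (Principle B).
— Ivan: possessor inside the second object DP of the clause headed by 'told'; is c-commanded by the pronoun; coreference would bind this R-expression — blocked (Principle C).
— Ivan's father: second object of the clause headed by 'told'; is c-commanded by the pronoun; coreference would bind this R-expression — blocked (Principle C).
— Ryan: possessor inside the subject DP of the clause headed by 'assumed'; does not c-command the pronoun — Principle B does not apply; allowed.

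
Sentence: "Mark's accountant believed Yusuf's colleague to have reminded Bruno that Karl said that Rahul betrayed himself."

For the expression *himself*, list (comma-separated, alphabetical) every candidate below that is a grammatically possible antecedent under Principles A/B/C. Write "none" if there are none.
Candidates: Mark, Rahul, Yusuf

*himself* is a reflexive; Principle A requires it to be bound within its binding domain — the clause headed by 'betrayed'.
— Mark: possessor inside the subject DP of the matrix clause; does not c-command the reflexive — cannot bind it (Principle A).
— Rahul: subject of the clause headed by 'betrayed'; c-commands the reflexive within its binding domain — allowed (Principle A).
— Yusuf: possessor inside the subject DP of the clause headed by 'reminded'; does not c-command the reflexive — cannot bind it (Principle A).

Rahul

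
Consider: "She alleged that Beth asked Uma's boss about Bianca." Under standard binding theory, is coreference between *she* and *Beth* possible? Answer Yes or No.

*Beth* is an R-expression; Principle C requires it to be free (not bound by any c-commanding expression).
— she: subject of the matrix clause; the pronoun c-commands the R-expression — coreference blocked (Principle C).

No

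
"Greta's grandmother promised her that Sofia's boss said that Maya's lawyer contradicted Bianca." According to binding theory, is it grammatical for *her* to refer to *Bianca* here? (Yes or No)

*Bianca* is an R-expression; Principle C requires it to be free (not bound by any c-commanding expression).
— her: object of the matrix clause; the pronoun c-commands the R-expression — coreference blocked (Principle C).

No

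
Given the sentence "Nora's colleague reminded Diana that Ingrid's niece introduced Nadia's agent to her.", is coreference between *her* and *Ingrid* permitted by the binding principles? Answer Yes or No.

*her* is a pronoun; Principle B requires it to be free in its binding domain — the clause headed by 'introduced'.
— Ingrid: possessor inside the subject DP of the clause headed by 'introduced'; does not c-command the pronoun — Principle B does not apply; allowed.

Yes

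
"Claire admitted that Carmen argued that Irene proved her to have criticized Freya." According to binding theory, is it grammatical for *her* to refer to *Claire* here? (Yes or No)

Yes

*Claire* is an R-expression; Principle C requires it to be free (not bound by any c-commanding expression).
— her: subject of the clause headed by 'criticized'; the pronoun does not c-command the R-expression — coreference allowed.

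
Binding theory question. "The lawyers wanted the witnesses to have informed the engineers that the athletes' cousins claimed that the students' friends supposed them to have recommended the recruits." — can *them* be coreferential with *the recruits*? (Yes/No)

No

*them* is a pronoun; Principle B requires it to be free in its binding domain — the clause headed by 'supposed'.
— the recruits: object of the clause headed by 'recommended'; is c-commanded by the pronoun; coreference would bind this R-expression — blocked (Principle C).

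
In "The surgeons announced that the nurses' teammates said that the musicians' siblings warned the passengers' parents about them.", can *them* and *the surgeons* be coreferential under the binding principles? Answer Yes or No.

Yes

*the surgeons* is an R-expression; Principle C requires it to be free (not bound by any c-commanding expression).
— them: second object of the clause headed by 'warned'; the pronoun does not c-command the R-expression — coreference allowed.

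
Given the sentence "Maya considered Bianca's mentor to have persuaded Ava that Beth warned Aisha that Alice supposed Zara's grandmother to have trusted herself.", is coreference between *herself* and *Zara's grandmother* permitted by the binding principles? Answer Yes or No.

*herself* is a reflexive; Principle A requires it to be bound within its binding domain — the clause headed by 'trusted'.
— Zara's grandmother: subject of the clause headed by 'trusted'; c-commands the reflexive within its binding domain — allowed (Principle A).

Yes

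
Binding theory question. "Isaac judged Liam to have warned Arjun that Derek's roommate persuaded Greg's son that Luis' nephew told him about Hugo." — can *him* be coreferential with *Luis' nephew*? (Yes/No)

*him* is a pronoun; Principle B requires it to be free in its binding domain — the clause headed by 'told'.
— Luis' nephew: subject of the clause headed by 'told'; c-commands the pronoun within its binding domain — blocked (Principle B).

No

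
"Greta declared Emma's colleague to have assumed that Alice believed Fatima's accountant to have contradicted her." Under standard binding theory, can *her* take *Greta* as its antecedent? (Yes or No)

*her* is a pronoun; Principle B requires it to be free in its binding domain — the clause headed by 'contradicted'.
— Greta: subject of the matrix clause; c-commands the pronoun but lies outside its binding domain — allowed.

Yes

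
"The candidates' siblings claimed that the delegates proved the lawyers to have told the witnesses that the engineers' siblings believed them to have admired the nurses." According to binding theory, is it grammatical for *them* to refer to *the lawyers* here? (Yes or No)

*the lawyers* is an R-expression; Principle C requires it to be free (not bound by any c-commanding expression).
— them: subject of the clause headed by 'admired'; the pronoun does not c-command the R-expression — coreference allowed.

Yes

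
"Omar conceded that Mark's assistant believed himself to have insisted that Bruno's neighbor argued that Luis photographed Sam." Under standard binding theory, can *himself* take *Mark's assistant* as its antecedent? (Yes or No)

Yes

*himself* is a reflexive; Principle A requires it to be bound within its binding domain — the clause headed by 'believed'.
— Mark's assistant: subject of the clause headed by 'believed'; c-commands the reflexive within its binding domain — allowed (Principle A).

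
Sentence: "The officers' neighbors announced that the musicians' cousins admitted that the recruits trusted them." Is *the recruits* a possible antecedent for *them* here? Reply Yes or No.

No

*them* is a pronoun; Principle B requires it to be free in its binding domain — the clause headed by 'trusted'.
— the recruits: subject of the clause headed by 'trusted'; c-commands the pronoun within its binding domain — blocked (Principle B).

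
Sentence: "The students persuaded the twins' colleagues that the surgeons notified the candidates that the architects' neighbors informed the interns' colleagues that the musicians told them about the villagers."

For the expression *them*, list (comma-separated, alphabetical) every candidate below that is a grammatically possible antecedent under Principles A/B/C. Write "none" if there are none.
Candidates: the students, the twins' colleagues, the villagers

*them* is a pronoun; Principle B requires it to be free in its binding domain — the clause headed by 'told'.
— the students: subject of the matrix clause; c-commands the pronoun but lies outside its binding domain — allowed.
— the twins' colleagues: object of the matrix clause; c-commands the pronoun but lies outside its binding domain — allowed.
— the villagers: second object of the clause headed by 'told'; is c-commanded by the pronoun; coreference would bind this R-expression — blocked (Principle C).

the students, the twins' colleagues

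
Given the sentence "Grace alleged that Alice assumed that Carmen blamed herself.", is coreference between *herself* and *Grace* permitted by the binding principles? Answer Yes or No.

*herself* is a reflexive; Principle A requires it to be bound within its binding domain — the clause headed by 'blamed'.
— Grace: subject of the matrix clause; c-commands the reflexive but lies outside its binding domain — cannot bind it (Principle A).

No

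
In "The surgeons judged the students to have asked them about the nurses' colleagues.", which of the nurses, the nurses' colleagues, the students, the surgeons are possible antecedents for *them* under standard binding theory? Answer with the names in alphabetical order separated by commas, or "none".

*them* is a pronoun; Principle B requires it to be free in its binding domain — the clause headed by 'asked'.
— the nurses: possessor inside the second object DP of the clause headed by 'asked'; is c-commanded by the pronoun; coreference would bind this R-expression — blocked (Principle C).
— the nurses' colleagues: second object of the clause headed by 'asked'; is c-commanded by the pronoun; coreference would bind this R-expression — blocked (Principle C).
— the students: subject of the clause headed by 'asked'; c-commands the pronoun within its binding domain — blocked (Principle B).
— the surgeons: subject of the matrix clause; c-commands the pronoun but lies outside its binding domain — allowed.

the surgeons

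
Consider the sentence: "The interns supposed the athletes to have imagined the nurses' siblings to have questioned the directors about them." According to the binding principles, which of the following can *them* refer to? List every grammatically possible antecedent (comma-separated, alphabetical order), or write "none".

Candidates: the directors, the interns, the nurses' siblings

the interns

*them* is a pronoun; Principle B requires it to be free in its binding domain — the clause headed by 'questioned'.
— the directors: object of the clause headed by 'questioned'; c-commands the pronoun within its binding domain — blocked (Principle B).
— the interns: subject of the matrix clause; c-commands the pronoun but lies outside its binding domain — allowed.
— the nurses' siblings: subject of the clause headed by 'questioned'; c-commands the pronoun within its binding domain — blocked (Principle B).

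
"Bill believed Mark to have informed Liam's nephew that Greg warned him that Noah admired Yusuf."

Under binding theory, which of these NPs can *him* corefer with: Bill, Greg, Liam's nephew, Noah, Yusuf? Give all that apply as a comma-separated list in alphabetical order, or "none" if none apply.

*him* is a pronoun; Principle B requires it to be free in its binding domain — the clause headed by 'warned'.
— Bill: subject of the matrix clause; c-commands the pronoun but lies outside its binding domain — allowed.
— Greg: subject of the clause headed by 'warned'; c-commands the pronoun within its binding domain — blocked (Principle B).
— Liam's nephew: object of the clause headed by 'informed'; c-commands the pronoun but lies outside its binding domain — allowed.
— Noah: subject of the clause headed by 'admired'; is c-commanded by the pronoun; coreference would bind this R-expression — blocked (Principle C).
— Yusuf: object of the clause headed by 'admired'; is c-commanded by the pronoun; coreference would bind this R-expression — blocked (Principle C).

Bill, Liam's nephew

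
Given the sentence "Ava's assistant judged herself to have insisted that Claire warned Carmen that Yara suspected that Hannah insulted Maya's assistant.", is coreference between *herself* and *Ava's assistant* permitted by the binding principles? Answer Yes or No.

Yes

*herself* is a reflexive; Principle A requires it to be bound within its binding domain — the matrix clause.
— Ava's assistant: subject of the matrix clause; c-commands the reflexive within its binding domain — allowed (Principle A).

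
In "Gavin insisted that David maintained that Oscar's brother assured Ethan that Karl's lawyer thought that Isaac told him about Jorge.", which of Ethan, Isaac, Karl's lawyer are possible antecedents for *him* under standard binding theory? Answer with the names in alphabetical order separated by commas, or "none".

*him* is a pronoun; Principle B requires it to be free in its binding domain — the clause headed by 'told'.
— Ethan: object of the clause headed by 'assured'; c-commands the pronoun but lies outside its binding domain — allowed.
— Isaac: subject of the clause headed by 'told'; c-commands the pronoun within its binding domain — blocked (Principle B).
— Karl's lawyer: subject of the clause headed by 'thought'; c-commands the pronoun but lies outside its binding domain — allowed.

Ethan, Karl's lawyer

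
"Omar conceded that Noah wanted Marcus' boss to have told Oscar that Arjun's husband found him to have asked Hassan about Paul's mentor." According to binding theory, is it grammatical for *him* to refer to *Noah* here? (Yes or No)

*Noah* is an R-expression; Principle C requires it to be free (not bound by any c-commanding expression).
— him: subject of the clause headed by 'asked'; the pronoun does not c-command the R-expression — coreference allowed.

Yes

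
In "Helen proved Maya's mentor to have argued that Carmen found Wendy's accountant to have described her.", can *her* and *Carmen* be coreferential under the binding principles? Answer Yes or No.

*Carmen* is an R-expression; Principle C requires it to be free (not bound by any c-commanding expression).
— her: object of the clause headed by 'described'; the pronoun does not c-command the R-expression — coreference allowed.

Yes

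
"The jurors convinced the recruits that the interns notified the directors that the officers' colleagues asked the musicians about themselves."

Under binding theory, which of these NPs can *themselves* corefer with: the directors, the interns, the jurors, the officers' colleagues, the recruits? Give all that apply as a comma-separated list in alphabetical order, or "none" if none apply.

the officers' colleagues

*themselves* is a reflexive; Principle A requires it to be bound within its binding domain — the clause headed by 'asked'.
— the directors: object of the clause headed by 'notified'; c-commands the reflexive but lies outside its binding domain — cannot bind it (Principle A).
— the interns: subject of the clause headed by 'notified'; c-commands the reflexive but lies outside its binding domain — cannot bind it (Principle A).
— the jurors: subject of the matrix clause; c-commands the reflexive but lies outside its binding domain — cannot bind it (Principle A).
— the officers' colleagues: subject of the clause headed by 'asked'; c-commands the reflexive within its binding domain — allowed (Principle A).
— the recruits: object of the matrix clause; c-commands the reflexive but lies outside its binding domain — cannot bind it (Principle A).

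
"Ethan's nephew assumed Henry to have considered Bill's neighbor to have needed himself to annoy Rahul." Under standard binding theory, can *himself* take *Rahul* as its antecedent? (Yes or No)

No

*himself* is a reflexive; Principle A requires it to be bound within its binding domain — the clause headed by 'needed'.
— Rahul: object of the clause headed by 'annoy'; does not c-command the reflexive — cannot bind it (Principle A).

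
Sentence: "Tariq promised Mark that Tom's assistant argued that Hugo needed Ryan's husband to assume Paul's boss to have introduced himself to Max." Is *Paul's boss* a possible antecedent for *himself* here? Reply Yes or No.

*himself* is a reflexive; Principle A requires it to be bound within its binding domain — the clause headed by 'introduced'.
— Paul's boss: subject of the clause headed by 'introduced'; c-commands the reflexive within its binding domain — allowed (Principle A).

Yes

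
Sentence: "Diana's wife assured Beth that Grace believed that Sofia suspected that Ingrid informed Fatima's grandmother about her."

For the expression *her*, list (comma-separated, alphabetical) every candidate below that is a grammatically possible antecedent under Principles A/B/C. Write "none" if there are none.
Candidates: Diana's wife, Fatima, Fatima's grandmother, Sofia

Diana's wife, Fatima, Sofia

*her* is a pronoun; Principle B requires it to be free in its binding domain — the clause headed by 'informed'.
— Diana's wife: subject of the matrix clause; c-commands the pronoun but lies outside its binding domain — allowed.
— Fatima: possessor inside the object DP of the clause headed by 'informed'; does not c-command the pronoun — Principle B does not apply; allowed.
— Fatima's grandmother: object of the clause headed by 'informed'; c-commands the pronoun within its binding domain — blocked (Principle B).
— Sofia: subject of the clause headed by 'suspected'; c-commands the pronoun but lies outside its binding domain — allowed.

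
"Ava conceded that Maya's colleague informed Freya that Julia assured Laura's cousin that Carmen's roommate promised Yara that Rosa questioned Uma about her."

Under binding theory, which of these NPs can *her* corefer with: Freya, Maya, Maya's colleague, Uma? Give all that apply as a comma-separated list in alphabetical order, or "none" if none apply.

*her* is a pronoun; Principle B requires it to be free in its binding domain — the clause headed by 'questioned'.
— Freya: object of the clause headed by 'informed'; c-commands the pronoun but lies outside its binding domain — allowed.
— Maya: possessor inside the subject DP of the clause headed by 'informed'; does not c-command the pronoun — Principle B does not apply; allowed.
— Maya's colleague: subject of the clause headed by 'informed'; c-commands the pronoun but lies outside its binding domain — allowed.
— Uma: object of the clause headed by 'questioned'; c-commands the pronoun within its binding domain — blocked (Principle B).

Freya, Maya, Maya's colleague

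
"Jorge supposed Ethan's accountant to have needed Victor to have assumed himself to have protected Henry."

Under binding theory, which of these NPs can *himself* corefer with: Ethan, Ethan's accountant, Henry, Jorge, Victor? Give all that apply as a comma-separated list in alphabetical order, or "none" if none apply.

*himself* is a reflexive; Principle A requires it to be bound within its binding domain — the clause headed by 'assumed'.
— Ethan: possessor inside the subject DP of the clause headed by 'needed'; does not c-command the reflexive — cannot bind it (Principle A).
— Ethan's accountant: subject of the clause headed by 'needed'; c-commands the reflexive but lies outside its binding domain — cannot bind it (Principle A).
— Henry: object of the clause headed by 'protected'; does not c-command the reflexive — cannot bind it (Principle A).
— Jorge: subject of the matrix clause; c-commands the reflexive but lies outside its binding domain — cannot bind it (Principle A).
— Victor: subject of the clause headed by 'assumed'; c-commands the reflexive within its binding domain — allowed (Principle A).

Victor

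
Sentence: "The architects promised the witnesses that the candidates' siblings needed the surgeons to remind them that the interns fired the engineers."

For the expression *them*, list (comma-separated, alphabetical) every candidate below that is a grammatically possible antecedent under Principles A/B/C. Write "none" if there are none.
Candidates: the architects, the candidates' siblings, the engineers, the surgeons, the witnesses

the architects, the candidates' siblings, the witnesses

*them* is a pronoun; Principle B requires it to be free in its binding domain — the clause headed by 'remind'.
— the architects: subject of the matrix clause; c-commands the pronoun but lies outside its binding domain — allowed.
— the candidates' siblings: subject of the clause headed by 'needed'; c-commands the pronoun but lies outside its binding domain — allowed.
— the engineers: object of the clause headed by 'fired'; is c-commanded by the pronoun; coreference would bind this R-expression — blocked (Principle C).
— the surgeons: subject of the clause headed by 'remind'; c-commands the pronoun within its binding domain — blocked (Principle B).
— the witnesses: object of the matrix clause; c-commands the pronoun but lies outside its binding domain — allowed.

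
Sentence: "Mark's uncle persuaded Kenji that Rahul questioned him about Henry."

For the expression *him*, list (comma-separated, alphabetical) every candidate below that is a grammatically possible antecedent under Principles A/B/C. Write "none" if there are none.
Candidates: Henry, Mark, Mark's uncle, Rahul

*him* is a pronoun; Principle B requires it to be free in its binding domain — the clause headed by 'questioned'.
— Henry: second object of the clause headed by 'questioned'; is c-commanded by the pronoun; coreference would bind this R-expression — blocked (Principle C).
— Mark: possessor inside the subject DP of the matrix clause; does not c-command the pronoun — Principle B does not apply; allowed.
— Mark's uncle: subject of the matrix clause; c-commands the pronoun but lies outside its binding domain — allowed.
— Rahul: subject of the clause headed by 'questioned'; c-commands the pronoun within its binding domain — blocked (Principle B).

Mark, Mark's uncle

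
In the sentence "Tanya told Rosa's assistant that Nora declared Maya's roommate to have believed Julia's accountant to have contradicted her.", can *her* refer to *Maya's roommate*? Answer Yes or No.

*her* is a pronoun; Principle B requires it to be free in its binding domain — the clause headed by 'contradicted'.
— Maya's roommate: subject of the clause headed by 'believed'; c-commands the pronoun but lies outside its binding domain — allowed.

Yes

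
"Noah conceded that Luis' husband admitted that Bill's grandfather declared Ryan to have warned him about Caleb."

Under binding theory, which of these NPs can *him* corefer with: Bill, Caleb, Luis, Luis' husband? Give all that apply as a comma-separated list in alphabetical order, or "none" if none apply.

*him* is a pronoun; Principle B requires it to be free in its binding domain — the clause headed by 'warned'.
— Bill: possessor inside the subject DP of the clause headed by 'declared'; does not c-command the pronoun — Principle B does not apply; allowed.
— Caleb: second object of the clause headed by 'warned'; is c-commanded by the pronoun; coreference would bind this R-expression — blocked (Principle C).
— Luis: possessor inside the subject DP of the clause headed by 'admitted'; does not c-command the pronoun — Principle B does not apply; allowed.
— Luis' husband: subject of the clause headed by 'admitted'; c-commands the pronoun but lies outside its binding domain — allowed.

Bill, Luis, Luis' husband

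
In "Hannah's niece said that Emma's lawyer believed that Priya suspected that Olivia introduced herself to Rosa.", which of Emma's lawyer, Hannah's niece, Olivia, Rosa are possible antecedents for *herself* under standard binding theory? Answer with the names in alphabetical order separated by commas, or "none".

*herself* is a reflexive; Principle A requires it to be bound within its binding domain — the clause headed by 'introduced'.
— Emma's lawyer: subject of the clause headed by 'believed'; c-commands the reflexive but lies outside its binding domain — cannot bind it (Principle A).
— Hannah's niece: subject of the matrix clause; c-commands the reflexive but lies outside its binding domain — cannot bind it (Principle A).
— Olivia: subject of the clause headed by 'introduced'; c-commands the reflexive within its binding domain — allowed (Principle A).
— Rosa: second object of the clause headed by 'introduced'; does not c-command the reflexive — cannot bind it (Principle A).

Olivia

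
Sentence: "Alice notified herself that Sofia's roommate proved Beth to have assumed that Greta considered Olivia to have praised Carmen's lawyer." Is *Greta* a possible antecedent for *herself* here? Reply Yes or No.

*herself* is a reflexive; Principle A requires it to be bound within its binding domain — the matrix clause.
— Greta: subject of the clause headed by 'considered'; does not c-command the reflexive — cannot bind it (Principle A).

No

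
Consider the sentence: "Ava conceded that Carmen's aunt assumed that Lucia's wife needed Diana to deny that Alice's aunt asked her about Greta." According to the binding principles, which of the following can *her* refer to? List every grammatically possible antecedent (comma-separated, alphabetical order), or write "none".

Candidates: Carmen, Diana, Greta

Carmen, Diana

*her* is a pronoun; Principle B requires it to be free in its binding domain — the clause headed by 'asked'.
— Carmen: possessor inside the subject DP of the clause headed by 'assumed'; does not c-command the pronoun — Principle B does not apply; allowed.
— Diana: subject of the clause headed by 'deny'; c-commands the pronoun but lies outside its binding domain — allowed.
— Greta: second object of the clause headed by 'asked'; is c-commanded by the pronoun; coreference would bind this R-expression — blocked (Principle C).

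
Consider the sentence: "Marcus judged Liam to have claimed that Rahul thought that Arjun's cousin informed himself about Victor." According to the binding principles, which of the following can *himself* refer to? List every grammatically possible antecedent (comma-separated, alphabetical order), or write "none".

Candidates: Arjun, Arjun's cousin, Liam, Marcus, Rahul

*himself* is a reflexive; Principle A requires it to be bound within its binding domain — the clause headed by 'informed'.
— Arjun: possessor inside the subject DP of the clause headed by 'informed'; does not c-command the reflexive — cannot bind it (Principle A).
— Arjun's cousin: subject of the clause headed by 'informed'; c-commands the reflexive within its binding domain — allowed (Principle A).
— Liam: subject of the clause headed by 'claimed'; c-commands the reflexive but lies outside its binding domain — cannot bind it (Principle A).
— Marcus: subject of the matrix clause; c-commands the reflexive but lies outside its binding domain — cannot bind it (Principle A).
— Rahul: subject of the clause headed by 'thought'; c-commands the reflexive but lies outside its binding domain — cannot bind it (Principle A).

Arjun's cousin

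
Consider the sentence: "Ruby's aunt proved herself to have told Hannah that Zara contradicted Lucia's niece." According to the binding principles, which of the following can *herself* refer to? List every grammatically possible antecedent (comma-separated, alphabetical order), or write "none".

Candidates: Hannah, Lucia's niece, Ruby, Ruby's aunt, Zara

Ruby's aunt

*herself* is a reflexive; Principle A requires it to be bound within its binding domain — the matrix clause.
— Hannah: object of the clause headed by 'told'; does not c-command the reflexive — cannot bind it (Principle A).
— Lucia's niece: object of the clause headed by 'contradicted'; does not c-command the reflexive — cannot bind it (Principle A).
— Ruby: possessor inside the subject DP of the matrix clause; does not c-command the reflexive — cannot bind it (Principle A).
— Ruby's aunt: subject of the matrix clause; c-commands the reflexive within its binding domain — allowed (Principle A).
— Zara: subject of the clause headed by 'contradicted'; does not c-command the reflexive — cannot bind it (Principle A).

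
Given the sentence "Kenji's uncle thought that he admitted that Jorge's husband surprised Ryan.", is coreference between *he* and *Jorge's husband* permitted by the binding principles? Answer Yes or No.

*he* is a pronoun; Principle B requires it to be free in its binding domain — the clause headed by 'admitted'.
— Jorge's husband: subject of the clause headed by 'surprised'; is c-commanded by the pronoun; coreference would bind this R-expression — blocked (Principle C).

No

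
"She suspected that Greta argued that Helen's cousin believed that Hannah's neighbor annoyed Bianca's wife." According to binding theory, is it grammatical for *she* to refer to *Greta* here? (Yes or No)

No

*Greta* is an R-expression; Principle C requires it to be free (not bound by any c-commanding expression).
— she: subject of the matrix clause; the pronoun c-commands the R-expression — coreference blocked (Principle C).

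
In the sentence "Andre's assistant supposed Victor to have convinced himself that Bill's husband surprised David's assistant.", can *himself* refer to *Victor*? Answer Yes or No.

*himself* is a reflexive; Principle A requires it to be bound within its binding domain — the clause headed by 'convinced'.
— Victor: subject of the clause headed by 'convinced'; c-commands the reflexive within its binding domain — allowed (Principle A).

Yes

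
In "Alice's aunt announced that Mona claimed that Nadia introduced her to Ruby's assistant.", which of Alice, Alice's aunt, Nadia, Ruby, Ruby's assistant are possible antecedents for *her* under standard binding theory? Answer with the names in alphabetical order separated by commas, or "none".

Alice, Alice's aunt

*her* is a pronoun; Principle B requires it to be free in its binding domain — the clause headed by 'introduced'.
— Alice: possessor inside the subject DP of the matrix clause; does not c-command the pronoun — Principle B does not apply; allowed.
— Alice's aunt: subject of the matrix clause; c-commands the pronoun but lies outside its binding domain — allowed.
— Nadia: subject of the clause headed by 'introduced'; c-commands the pronoun within its binding domain — blocked (Principle B).
— Ruby: possessor inside the second object DP of the clause headed by 'introduced'; is c-commanded by the pronoun; coreference would bind this R-expression — blocked (Principle C).
— Ruby's assistant: second object of the clause headed by 'introduced'; is c-commanded by the pronoun; coreference would bind this R-expression — blocked (Principle C).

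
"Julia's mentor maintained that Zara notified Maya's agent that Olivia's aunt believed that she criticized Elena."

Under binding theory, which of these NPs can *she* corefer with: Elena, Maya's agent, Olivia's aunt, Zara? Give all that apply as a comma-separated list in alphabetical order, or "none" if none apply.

Maya's agent, Olivia's aunt, Zara

*she* is a pronoun; Principle B requires it to be free in its binding domain — the clause headed by 'criticized'.
— Elena: object of the clause headed by 'criticized'; is c-commanded by the pronoun; coreference would bind this R-expression — blocked (Principle C).
— Maya's agent: object of the clause headed by 'notified'; c-commands the pronoun but lies outside its binding domain — allowed.
— Olivia's aunt: subject of the clause headed by 'believed'; c-commands the pronoun but lies outside its binding domain — allowed.
— Zara: subject of the clause headed by 'notified'; c-commands the pronoun but lies outside its binding domain — allowed.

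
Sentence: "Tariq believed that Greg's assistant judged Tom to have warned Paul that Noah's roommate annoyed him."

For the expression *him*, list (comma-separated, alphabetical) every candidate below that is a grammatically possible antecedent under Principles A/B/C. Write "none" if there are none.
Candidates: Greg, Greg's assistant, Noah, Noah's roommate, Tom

Greg, Greg's assistant, Noah, Tom

*him* is a pronoun; Principle B requires it to be free in its binding domain — the clause headed by 'annoyed'.
— Greg: possessor inside the subject DP of the clause headed by 'judged'; does not c-command the pronoun — Principle B does not apply; allowed.
— Greg's assistant: subject of the clause headed by 'judged'; c-commands the pronoun but lies outside its binding domain — allowed.
— Noah: possessor inside the subject DP of the clause headed by 'annoyed'; does not c-command the pronoun — Principle B does not apply; allowed.
— Noah's roommate: subject of the clause headed by 'annoyed'; c-commands the pronoun within its binding domain — blocked (Principle B).
— Tom: subject of the clause headed by 'warned'; c-commands the pronoun but lies outside its binding domain — allowed.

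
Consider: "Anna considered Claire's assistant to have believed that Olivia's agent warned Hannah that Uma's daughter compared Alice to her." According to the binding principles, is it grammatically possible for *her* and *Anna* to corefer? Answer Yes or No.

Yes

*her* is a pronoun; Principle B requires it to be free in its binding domain — the clause headed by 'compared'.
— Anna: subject of the matrix clause; c-commands the pronoun but lies outside its binding domain — allowed.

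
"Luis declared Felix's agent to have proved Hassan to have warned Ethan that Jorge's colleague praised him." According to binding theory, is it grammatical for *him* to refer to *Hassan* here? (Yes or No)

Yes

*Hassan* is an R-expression; Principle C requires it to be free (not bound by any c-commanding expression).
— him: object of the clause headed by 'praised'; the pronoun does not c-command the R-expression — coreference allowed.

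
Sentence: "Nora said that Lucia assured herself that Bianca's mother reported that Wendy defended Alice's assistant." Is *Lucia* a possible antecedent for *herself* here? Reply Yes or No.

Yes

*herself* is a reflexive; Principle A requires it to be bound within its binding domain — the clause headed by 'assured'.
— Lucia: subject of the clause headed by 'assured'; c-commands the reflexive within its binding domain — allowed (Principle A).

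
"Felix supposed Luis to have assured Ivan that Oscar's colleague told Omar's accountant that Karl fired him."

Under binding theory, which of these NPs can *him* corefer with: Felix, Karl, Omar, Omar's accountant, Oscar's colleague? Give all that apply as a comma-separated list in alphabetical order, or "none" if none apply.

*him* is a pronoun; Principle B requires it to be free in its binding domain — the clause headed by 'fired'.
— Felix: subject of the matrix clause; c-commands the pronoun but lies outside its binding domain — allowed.
— Karl: subject of the clause headed by 'fired'; c-commands the pronoun within its binding domain — blocked (Principle B).
— Omar: possessor inside the object DP of the clause headed by 'told'; does not c-command the pronoun — Principle B does not apply; allowed.
— Omar's accountant: object of the clause headed by 'told'; c-commands the pronoun but lies outside its binding domain — allowed.
— Oscar's colleague: subject of the clause headed by 'told'; c-commands the pronoun but lies outside its binding domain — allowed.

Felix, Omar, Omar's accountant, Oscar's colleague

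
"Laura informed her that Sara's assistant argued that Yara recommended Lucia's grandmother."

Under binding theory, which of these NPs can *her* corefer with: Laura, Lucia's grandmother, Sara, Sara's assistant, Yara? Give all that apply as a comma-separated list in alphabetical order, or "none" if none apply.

none

*her* is a pronoun; Principle B requires it to be free in its binding domain — the matrix clause.
— Laura: subject of the matrix clause; c-commands the pronoun within its binding domain — blocked (Principle B).
— Lucia's grandmother: object of the clause headed by 'recommended'; is c-commanded by the pronoun; coreference would bind this R-expression — blocked (Principle C).
— Sara: possessor inside the subject DP of the clause headed by 'argued'; is c-commanded by the pronoun; coreference would bind this R-expression — blocked (Principle C).
— Sara's assistant: subject of the clause headed by 'argued'; is c-commanded by the pronoun; coreference would bind this R-expression — blocked (Principle C).
— Yara: subject of the clause headed by 'recommended'; is c-commanded by the pronoun; coreference would bind this R-expression — blocked (Principle C).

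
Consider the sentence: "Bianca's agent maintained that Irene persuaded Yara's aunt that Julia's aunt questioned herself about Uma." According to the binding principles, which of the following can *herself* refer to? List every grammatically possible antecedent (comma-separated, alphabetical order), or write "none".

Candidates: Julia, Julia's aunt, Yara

Julia's aunt

*herself* is a reflexive; Principle A requires it to be bound within its binding domain — the clause headed by 'questioned'.
— Julia: possessor inside the subject DP of the clause headed by 'questioned'; does not c-command the reflexive — cannot bind it (Principle A).
— Julia's aunt: subject of the clause headed by 'questioned'; c-commands the reflexive within its binding domain — allowed (Principle A).
— Yara: possessor inside the object DP of the clause headed by 'persuaded'; does not c-command the reflexive — cannot bind it (Principle A).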